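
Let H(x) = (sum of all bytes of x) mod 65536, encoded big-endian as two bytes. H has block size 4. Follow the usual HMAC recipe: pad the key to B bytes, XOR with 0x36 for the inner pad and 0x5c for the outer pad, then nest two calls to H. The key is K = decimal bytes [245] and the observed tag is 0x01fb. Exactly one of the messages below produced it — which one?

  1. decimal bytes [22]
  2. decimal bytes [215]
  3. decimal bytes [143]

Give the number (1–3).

2

Key decimal bytes [245] = f5 is 1 byte ≤ B = 4; zero-pad to 4 bytes: K' = f5 00 00 00.
K' ⊕ ipad = c3 36 36 36; K' ⊕ opad = a9 5c 5c 5c.
m1: inner = H(c3 36 36 36 16) = 01 7b; tag = H(a9 5c 5c 5c 01 7b) = 0239
m2: inner = H(c3 36 36 36 d7) = 02 3c; tag = H(a9 5c 5c 5c 02 3c) = 01fb ← matches
m3: inner = H(c3 36 36 36 8f) = 01 f4; tag = H(a9 5c 5c 5c 01 f4) = 02b2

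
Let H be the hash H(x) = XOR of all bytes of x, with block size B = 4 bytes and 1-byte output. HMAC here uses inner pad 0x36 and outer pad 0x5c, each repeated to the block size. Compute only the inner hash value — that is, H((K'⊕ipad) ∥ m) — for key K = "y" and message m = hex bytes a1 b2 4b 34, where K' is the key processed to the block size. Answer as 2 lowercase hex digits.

15

Key "y" = 79 is 1 byte ≤ B = 4; zero-pad to 4 bytes: K' = 79 00 00 00.
K' ⊕ ipad = 4f 36 36 36.
Inner input = 4f 36 36 36 ∥ a1 b2 4b 34.
Inner hash: XOR 4f⊕36⊕36⊕36⊕a1⊕b2⊕4b⊕34 = 15.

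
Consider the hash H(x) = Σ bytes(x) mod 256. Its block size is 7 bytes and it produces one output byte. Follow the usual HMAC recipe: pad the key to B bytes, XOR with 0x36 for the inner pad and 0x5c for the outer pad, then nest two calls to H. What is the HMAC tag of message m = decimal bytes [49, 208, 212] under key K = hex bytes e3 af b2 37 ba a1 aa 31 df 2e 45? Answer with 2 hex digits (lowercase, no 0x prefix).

d5

Key hex bytes e3 af b2 37 ba a1 aa 31 df 2e 45 is 11 bytes > B = 7, so hash it first: H(key) = 03, then zero-pad to 7 bytes: K' = 03 00 00 00 00 00 00.
K' ⊕ ipad = 35 36 36 36 36 36 36.  K' ⊕ opad = 5f 5c 5c 5c 5c 5c 5c.
Inner input = (K'⊕ipad) ∥ m = 35 36 36 36 36 36 36 ∥ 31 d0 d4.
Inner hash: sum = 53+54+54+54+54+54+54+49+208+212 = 846; mod 256 = 78 → 4e.
Outer input = (K'⊕opad) ∥ inner = 5f 5c 5c 5c 5c 5c 5c ∥ 4e.
Outer hash (tag): sum = 95+92+92+92+92+92+92+78 = 725; mod 256 = 213 → d5.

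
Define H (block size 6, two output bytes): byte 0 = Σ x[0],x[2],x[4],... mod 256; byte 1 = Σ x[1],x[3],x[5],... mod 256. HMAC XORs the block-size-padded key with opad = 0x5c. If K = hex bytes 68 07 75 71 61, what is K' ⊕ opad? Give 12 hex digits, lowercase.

345b292d3d5c

Key hex bytes 68 07 75 71 61 is 5 bytes ≤ B = 6; zero-pad to 6 bytes: K' = 68 07 75 71 61 00.
XOR each byte with 0x5c: 68⊕5c=34, 07⊕5c=5b, 75⊕5c=29, 71⊕5c=2d, 61⊕5c=3d, 00⊕5c=5c.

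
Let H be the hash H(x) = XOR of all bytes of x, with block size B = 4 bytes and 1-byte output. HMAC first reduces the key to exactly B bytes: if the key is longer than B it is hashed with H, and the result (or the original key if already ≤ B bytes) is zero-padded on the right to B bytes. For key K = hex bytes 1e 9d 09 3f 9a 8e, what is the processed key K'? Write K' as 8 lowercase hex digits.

|K| = 6 > B = 4, so first hash the key.
H(K): XOR 1e⊕9d⊕09⊕3f⊕9a⊕8e = a1.
Zero-pad H(K) = a1 to 4 bytes: K' = a1 00 00 00.

a1000000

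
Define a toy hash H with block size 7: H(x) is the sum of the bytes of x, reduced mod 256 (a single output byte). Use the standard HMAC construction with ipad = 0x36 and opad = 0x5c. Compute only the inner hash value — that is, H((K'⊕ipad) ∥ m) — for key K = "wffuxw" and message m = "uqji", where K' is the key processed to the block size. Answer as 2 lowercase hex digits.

Key "wffuxw" = 77 66 66 75 78 77 is 6 bytes ≤ B = 7; zero-pad to 7 bytes: K' = 77 66 66 75 78 77 00.
K' ⊕ ipad = 41 50 50 43 4e 41 36.
Inner input = 41 50 50 43 4e 41 36 ∥ 75 71 6a 69.
Inner hash: sum = 65+80+80+67+78+65+54+117+113+106+105 = 930; mod 256 = 162 → a2.

a2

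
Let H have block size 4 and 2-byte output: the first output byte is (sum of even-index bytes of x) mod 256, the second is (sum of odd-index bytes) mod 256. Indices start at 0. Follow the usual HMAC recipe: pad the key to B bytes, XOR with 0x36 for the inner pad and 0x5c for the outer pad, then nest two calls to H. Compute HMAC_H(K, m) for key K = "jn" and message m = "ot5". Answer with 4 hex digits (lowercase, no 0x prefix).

Key "jn" = 6a 6e is 2 bytes ≤ B = 4; zero-pad to 4 bytes: K' = 6a 6e 00 00.
K' ⊕ ipad = 5c 58 36 36.  K' ⊕ opad = 36 32 5c 5c.
Inner input = (K'⊕ipad) ∥ m = 5c 58 36 36 ∥ 6f 74 35.
Inner hash: even-index sum = 310 mod 256 = 54; odd-index sum = 258 mod 256 = 2 → 36 02.
Outer input = (K'⊕opad) ∥ inner = 36 32 5c 5c ∥ 36 02.
Outer hash (tag): even-index sum = 200 mod 256 = 200; odd-index sum = 144 mod 256 = 144 → c8 90.

c890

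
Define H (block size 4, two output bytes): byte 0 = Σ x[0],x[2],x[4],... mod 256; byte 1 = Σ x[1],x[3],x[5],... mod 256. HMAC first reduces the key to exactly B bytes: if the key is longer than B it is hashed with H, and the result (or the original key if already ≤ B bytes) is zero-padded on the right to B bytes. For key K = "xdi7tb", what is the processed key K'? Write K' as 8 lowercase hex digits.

55fd0000

|K| = 6 > B = 4, so first hash the key.
H(K): even-index sum = 341 mod 256 = 85; odd-index sum = 253 mod 256 = 253 → 55 fd.
Zero-pad H(K) = 55 fd to 4 bytes: K' = 55 fd 00 00.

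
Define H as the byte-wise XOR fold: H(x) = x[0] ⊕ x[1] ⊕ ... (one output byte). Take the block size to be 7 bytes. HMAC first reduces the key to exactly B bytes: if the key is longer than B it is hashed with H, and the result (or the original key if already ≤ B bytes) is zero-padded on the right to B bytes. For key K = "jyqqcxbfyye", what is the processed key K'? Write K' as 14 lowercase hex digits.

|K| = 11 > B = 7, so first hash the key.
H(K): XOR 6a⊕79⊕71⊕71⊕63⊕78⊕62⊕66⊕79⊕79⊕65 = 69.
Zero-pad H(K) = 69 to 7 bytes: K' = 69 00 00 00 00 00 00.

69000000000000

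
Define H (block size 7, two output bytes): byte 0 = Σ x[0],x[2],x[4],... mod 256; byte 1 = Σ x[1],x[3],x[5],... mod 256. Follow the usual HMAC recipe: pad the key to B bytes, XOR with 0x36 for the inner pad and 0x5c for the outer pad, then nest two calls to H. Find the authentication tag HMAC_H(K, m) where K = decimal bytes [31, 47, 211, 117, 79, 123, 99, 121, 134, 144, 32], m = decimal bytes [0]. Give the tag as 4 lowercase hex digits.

b44a

Key decimal bytes [31, 47, 211, 117, 79, 123, 99, 121, 134, 144, 32] = 1f 2f d3 75 4f 7b 63 79 86 90 20 is 11 bytes > B = 7, so hash it first: H(key) = 4a 28, then zero-pad to 7 bytes: K' = 4a 28 00 00 00 00 00.
K' ⊕ ipad = 7c 1e 36 36 36 36 36.  K' ⊕ opad = 16 74 5c 5c 5c 5c 5c.
Inner input = (K'⊕ipad) ∥ m = 7c 1e 36 36 36 36 36 ∥ 00.
Inner hash: even-index sum = 286 mod 256 = 30; odd-index sum = 138 mod 256 = 138 → 1e 8a.
Outer input = (K'⊕opad) ∥ inner = 16 74 5c 5c 5c 5c 5c ∥ 1e 8a.
Outer hash (tag): even-index sum = 436 mod 256 = 180; odd-index sum = 330 mod 256 = 74 → b4 4a.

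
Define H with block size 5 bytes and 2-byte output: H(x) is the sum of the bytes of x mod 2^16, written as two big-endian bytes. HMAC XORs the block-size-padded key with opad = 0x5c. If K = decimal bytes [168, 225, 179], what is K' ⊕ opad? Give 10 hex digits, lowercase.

Key decimal bytes [168, 225, 179] = a8 e1 b3 is 3 bytes ≤ B = 5; zero-pad to 5 bytes: K' = a8 e1 b3 00 00.
XOR each byte with 0x5c: a8⊕5c=f4, e1⊕5c=bd, b3⊕5c=ef, 00⊕5c=5c, 00⊕5c=5c.

f4bdef5c5c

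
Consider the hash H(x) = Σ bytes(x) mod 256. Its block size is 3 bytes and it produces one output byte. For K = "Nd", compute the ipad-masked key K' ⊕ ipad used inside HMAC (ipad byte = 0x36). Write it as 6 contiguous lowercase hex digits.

Key "Nd" = 4e 64 is 2 bytes ≤ B = 3; zero-pad to 3 bytes: K' = 4e 64 00.
XOR each byte with 0x36: 4e⊕36=78, 64⊕36=52, 00⊕36=36.

785236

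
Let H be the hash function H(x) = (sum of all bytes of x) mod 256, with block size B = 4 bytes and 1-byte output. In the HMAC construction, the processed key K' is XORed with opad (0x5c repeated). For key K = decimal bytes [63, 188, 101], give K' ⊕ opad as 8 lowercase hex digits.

63e0395c

Key decimal bytes [63, 188, 101] = 3f bc 65 is 3 bytes ≤ B = 4; zero-pad to 4 bytes: K' = 3f bc 65 00.
XOR each byte with 0x5c: 3f⊕5c=63, bc⊕5c=e0, 65⊕5c=39, 00⊕5c=5c.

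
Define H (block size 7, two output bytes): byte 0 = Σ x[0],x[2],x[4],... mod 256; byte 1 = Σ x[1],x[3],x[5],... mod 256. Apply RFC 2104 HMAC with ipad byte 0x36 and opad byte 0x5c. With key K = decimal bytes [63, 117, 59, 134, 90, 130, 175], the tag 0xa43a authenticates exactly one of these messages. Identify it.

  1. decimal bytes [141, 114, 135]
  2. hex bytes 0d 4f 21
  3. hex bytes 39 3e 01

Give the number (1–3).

3

Key decimal bytes [63, 117, 59, 134, 90, 130, 175] = 3f 75 3b 86 5a 82 af is exactly B = 7 bytes: K' = 3f 75 3b 86 5a 82 af.
K' ⊕ ipad = 09 43 0d b0 6c b4 99; K' ⊕ opad = 63 29 67 da 06 de f3.
m1: inner = H(09 43 0d b0 6c b4 99 8d 72 87) = 8d bb; tag = H(63 29 67 da 06 de f3 8d bb) = 7e6e
m2: inner = H(09 43 0d b0 6c b4 99 0d 4f 21) = 6a d5; tag = H(63 29 67 da 06 de f3 6a d5) = 984b
m3: inner = H(09 43 0d b0 6c b4 99 39 3e 01) = 59 e1; tag = H(63 29 67 da 06 de f3 59 e1) = a43a ← matches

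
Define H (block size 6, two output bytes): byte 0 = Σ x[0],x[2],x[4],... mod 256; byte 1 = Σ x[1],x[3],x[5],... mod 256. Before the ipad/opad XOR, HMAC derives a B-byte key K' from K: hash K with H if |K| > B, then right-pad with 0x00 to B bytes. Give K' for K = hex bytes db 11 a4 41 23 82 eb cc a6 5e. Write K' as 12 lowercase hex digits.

|K| = 10 > B = 6, so first hash the key.
H(K): even-index sum = 819 mod 256 = 51; odd-index sum = 510 mod 256 = 254 → 33 fe.
Zero-pad H(K) = 33 fe to 6 bytes: K' = 33 fe 00 00 00 00.

33fe00000000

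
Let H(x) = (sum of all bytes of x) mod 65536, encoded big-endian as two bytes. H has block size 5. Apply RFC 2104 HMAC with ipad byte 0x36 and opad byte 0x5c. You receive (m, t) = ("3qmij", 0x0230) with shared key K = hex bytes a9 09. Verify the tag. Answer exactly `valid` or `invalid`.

Key hex bytes a9 09 is 2 bytes ≤ B = 5; zero-pad to 5 bytes: K' = a9 09 00 00 00.
K' ⊕ ipad = 9f 3f 36 36 36; K' ⊕ opad = f5 55 5c 5c 5c.
Inner hash: sum = 159+63+54+54+54+51+113+109+105+106 = 868 → 03 64.
Outer hash (recomputed tag): sum = 245+85+92+92+92+3+100 = 709 → 02 c5.
Recomputed tag = 02c5; claimed = 0230 → mismatch.

invalid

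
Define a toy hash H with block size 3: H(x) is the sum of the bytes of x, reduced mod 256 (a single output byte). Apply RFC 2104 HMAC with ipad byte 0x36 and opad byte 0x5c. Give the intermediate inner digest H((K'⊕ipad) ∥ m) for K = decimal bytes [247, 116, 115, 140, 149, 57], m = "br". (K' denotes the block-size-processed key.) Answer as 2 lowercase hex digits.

4e

Key decimal bytes [247, 116, 115, 140, 149, 57] = f7 74 73 8c 95 39 is 6 bytes > B = 3, so hash it first: H(key) = 38, then zero-pad to 3 bytes: K' = 38 00 00.
K' ⊕ ipad = 0e 36 36.
Inner input = 0e 36 36 ∥ 62 72.
Inner hash: sum = 14+54+54+98+114 = 334; mod 256 = 78 → 4e.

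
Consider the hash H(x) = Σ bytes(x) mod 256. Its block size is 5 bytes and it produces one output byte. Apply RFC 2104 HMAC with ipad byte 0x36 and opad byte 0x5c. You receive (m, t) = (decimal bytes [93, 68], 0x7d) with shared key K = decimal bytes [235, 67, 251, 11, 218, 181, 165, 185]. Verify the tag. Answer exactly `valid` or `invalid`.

Key decimal bytes [235, 67, 251, 11, 218, 181, 165, 185] = eb 43 fb 0b da b5 a5 b9 is 8 bytes > B = 5, so hash it first: H(key) = 21, then zero-pad to 5 bytes: K' = 21 00 00 00 00.
K' ⊕ ipad = 17 36 36 36 36; K' ⊕ opad = 7d 5c 5c 5c 5c.
Inner hash: sum = 23+54+54+54+54+93+68 = 400; mod 256 = 144 → 90.
Outer hash (recomputed tag): sum = 125+92+92+92+92+144 = 637; mod 256 = 125 → 7d.
Recomputed tag = 7d; claimed = 7d → match.

valid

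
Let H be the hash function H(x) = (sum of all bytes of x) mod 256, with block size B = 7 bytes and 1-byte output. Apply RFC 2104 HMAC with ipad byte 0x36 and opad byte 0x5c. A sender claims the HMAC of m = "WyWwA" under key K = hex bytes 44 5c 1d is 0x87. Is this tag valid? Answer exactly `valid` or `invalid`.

Key hex bytes 44 5c 1d is 3 bytes ≤ B = 7; zero-pad to 7 bytes: K' = 44 5c 1d 00 00 00 00.
K' ⊕ ipad = 72 6a 2b 36 36 36 36; K' ⊕ opad = 18 00 41 5c 5c 5c 5c.
Inner hash: sum = 114+106+43+54+54+54+54+87+121+87+119+65 = 958; mod 256 = 190 → be.
Outer hash (recomputed tag): sum = 24+0+65+92+92+92+92+190 = 647; mod 256 = 135 → 87.
Recomputed tag = 87; claimed = 87 → match.

valid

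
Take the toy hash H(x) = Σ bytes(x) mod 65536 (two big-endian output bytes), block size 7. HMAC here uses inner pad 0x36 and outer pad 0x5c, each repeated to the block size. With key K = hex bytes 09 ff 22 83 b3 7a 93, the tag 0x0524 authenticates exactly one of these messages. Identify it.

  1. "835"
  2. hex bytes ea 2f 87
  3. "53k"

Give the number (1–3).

Key hex bytes 09 ff 22 83 b3 7a 93 is exactly B = 7 bytes: K' = 09 ff 22 83 b3 7a 93.
K' ⊕ ipad = 3f c9 14 b5 85 4c a5; K' ⊕ opad = 55 a3 7e df ef 26 cf.
m1: inner = H(3f c9 14 b5 85 4c a5 38 33 35) = 03 e7; tag = H(55 a3 7e df ef 26 cf 03 e7) = 0523
m2: inner = H(3f c9 14 b5 85 4c a5 ea 2f 87) = 04 e7; tag = H(55 a3 7e df ef 26 cf 04 e7) = 0524 ← matches
m3: inner = H(3f c9 14 b5 85 4c a5 35 33 6b) = 04 1a; tag = H(55 a3 7e df ef 26 cf 04 1a) = 0457

2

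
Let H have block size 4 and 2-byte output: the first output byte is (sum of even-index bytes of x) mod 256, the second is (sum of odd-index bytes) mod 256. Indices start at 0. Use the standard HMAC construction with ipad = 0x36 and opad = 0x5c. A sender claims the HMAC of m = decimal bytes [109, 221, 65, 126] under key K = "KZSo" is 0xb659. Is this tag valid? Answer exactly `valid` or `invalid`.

Key "KZSo" = 4b 5a 53 6f is exactly B = 4 bytes: K' = 4b 5a 53 6f.
K' ⊕ ipad = 7d 6c 65 59; K' ⊕ opad = 17 06 0f 33.
Inner hash: even-index sum = 400 mod 256 = 144; odd-index sum = 544 mod 256 = 32 → 90 20.
Outer hash (recomputed tag): even-index sum = 182 mod 256 = 182; odd-index sum = 89 mod 256 = 89 → b6 59.
Recomputed tag = b659; claimed = b659 → match.

valid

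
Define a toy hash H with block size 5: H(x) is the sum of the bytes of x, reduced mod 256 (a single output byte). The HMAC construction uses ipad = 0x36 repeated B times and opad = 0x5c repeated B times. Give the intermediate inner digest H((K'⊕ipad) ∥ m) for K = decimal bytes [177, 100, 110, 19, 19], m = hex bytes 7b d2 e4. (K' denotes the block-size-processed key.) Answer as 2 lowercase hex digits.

ac

Key decimal bytes [177, 100, 110, 19, 19] = b1 64 6e 13 13 is exactly B = 5 bytes: K' = b1 64 6e 13 13.
K' ⊕ ipad = 87 52 58 25 25.
Inner input = 87 52 58 25 25 ∥ 7b d2 e4.
Inner hash: sum = 135+82+88+37+37+123+210+228 = 940; mod 256 = 172 → ac.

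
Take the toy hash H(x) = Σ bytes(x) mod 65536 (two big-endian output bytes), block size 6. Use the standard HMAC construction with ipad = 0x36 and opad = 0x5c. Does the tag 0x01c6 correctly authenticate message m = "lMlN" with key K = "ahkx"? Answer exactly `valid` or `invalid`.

valid

Key "ahkx" = 61 68 6b 78 is 4 bytes ≤ B = 6; zero-pad to 6 bytes: K' = 61 68 6b 78 00 00.
K' ⊕ ipad = 57 5e 5d 4e 36 36; K' ⊕ opad = 3d 34 37 24 5c 5c.
Inner hash: sum = 87+94+93+78+54+54+108+77+108+78 = 831 → 03 3f.
Outer hash (recomputed tag): sum = 61+52+55+36+92+92+3+63 = 454 → 01 c6.
Recomputed tag = 01c6; claimed = 01c6 → match.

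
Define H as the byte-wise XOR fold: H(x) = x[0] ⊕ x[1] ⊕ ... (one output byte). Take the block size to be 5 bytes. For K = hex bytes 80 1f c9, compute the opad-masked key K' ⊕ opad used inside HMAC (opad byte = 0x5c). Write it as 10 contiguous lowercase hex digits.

dc43955c5c

Key hex bytes 80 1f c9 is 3 bytes ≤ B = 5; zero-pad to 5 bytes: K' = 80 1f c9 00 00.
XOR each byte with 0x5c: 80⊕5c=dc, 1f⊕5c=43, c9⊕5c=95, 00⊕5c=5c, 00⊕5c=5c.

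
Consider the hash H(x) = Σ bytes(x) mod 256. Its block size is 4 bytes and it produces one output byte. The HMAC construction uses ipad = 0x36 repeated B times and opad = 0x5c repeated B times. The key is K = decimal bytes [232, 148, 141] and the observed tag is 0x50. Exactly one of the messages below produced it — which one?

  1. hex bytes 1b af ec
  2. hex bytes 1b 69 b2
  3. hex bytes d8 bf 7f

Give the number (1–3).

2

Key decimal bytes [232, 148, 141] = e8 94 8d is 3 bytes ≤ B = 4; zero-pad to 4 bytes: K' = e8 94 8d 00.
K' ⊕ ipad = de a2 bb 36; K' ⊕ opad = b4 c8 d1 5c.
m1: inner = H(de a2 bb 36 1b af ec) = 27; tag = H(b4 c8 d1 5c 27) = d0
m2: inner = H(de a2 bb 36 1b 69 b2) = a7; tag = H(b4 c8 d1 5c a7) = 50 ← matches
m3: inner = H(de a2 bb 36 d8 bf 7f) = 87; tag = H(b4 c8 d1 5c 87) = 30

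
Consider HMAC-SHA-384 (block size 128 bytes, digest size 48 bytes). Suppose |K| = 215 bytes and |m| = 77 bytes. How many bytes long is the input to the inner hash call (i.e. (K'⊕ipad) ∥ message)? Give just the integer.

205

Key is 215 > 128 bytes, so it is hashed to 48 bytes then zero-padded to 128: |K'| = 128.
Inner input = (K'⊕ipad) ∥ m → 128 + 77 = 205 bytes.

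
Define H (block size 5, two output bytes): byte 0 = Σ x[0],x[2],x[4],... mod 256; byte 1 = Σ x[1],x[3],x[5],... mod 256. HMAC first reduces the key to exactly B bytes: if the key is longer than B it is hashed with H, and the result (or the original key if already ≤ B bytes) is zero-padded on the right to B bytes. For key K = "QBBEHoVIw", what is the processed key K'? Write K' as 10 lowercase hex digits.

|K| = 9 > B = 5, so first hash the key.
H(K): even-index sum = 424 mod 256 = 168; odd-index sum = 319 mod 256 = 63 → a8 3f.
Zero-pad H(K) = a8 3f to 5 bytes: K' = a8 3f 00 00 00.

a83f000000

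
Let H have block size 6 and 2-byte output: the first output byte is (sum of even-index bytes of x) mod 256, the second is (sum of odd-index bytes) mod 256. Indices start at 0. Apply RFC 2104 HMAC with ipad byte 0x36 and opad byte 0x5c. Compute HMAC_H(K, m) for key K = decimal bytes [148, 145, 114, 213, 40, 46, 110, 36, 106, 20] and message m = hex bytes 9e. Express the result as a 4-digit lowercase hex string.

Key decimal bytes [148, 145, 114, 213, 40, 46, 110, 36, 106, 20] = 94 91 72 d5 28 2e 6e 24 6a 14 is 10 bytes > B = 6, so hash it first: H(key) = 06 cc, then zero-pad to 6 bytes: K' = 06 cc 00 00 00 00.
K' ⊕ ipad = 30 fa 36 36 36 36.  K' ⊕ opad = 5a 90 5c 5c 5c 5c.
Inner input = (K'⊕ipad) ∥ m = 30 fa 36 36 36 36 ∥ 9e.
Inner hash: even-index sum = 314 mod 256 = 58; odd-index sum = 358 mod 256 = 102 → 3a 66.
Outer input = (K'⊕opad) ∥ inner = 5a 90 5c 5c 5c 5c ∥ 3a 66.
Outer hash (tag): even-index sum = 332 mod 256 = 76; odd-index sum = 430 mod 256 = 174 → 4c ae.

4cae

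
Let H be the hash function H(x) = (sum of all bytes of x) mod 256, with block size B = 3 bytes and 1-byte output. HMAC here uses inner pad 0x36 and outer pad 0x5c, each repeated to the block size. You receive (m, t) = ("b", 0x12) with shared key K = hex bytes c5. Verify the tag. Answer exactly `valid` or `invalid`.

Key hex bytes c5 is 1 byte ≤ B = 3; zero-pad to 3 bytes: K' = c5 00 00.
K' ⊕ ipad = f3 36 36; K' ⊕ opad = 99 5c 5c.
Inner hash: sum = 243+54+54+98 = 449; mod 256 = 193 → c1.
Outer hash (recomputed tag): sum = 153+92+92+193 = 530; mod 256 = 18 → 12.
Recomputed tag = 12; claimed = 12 → match.

valid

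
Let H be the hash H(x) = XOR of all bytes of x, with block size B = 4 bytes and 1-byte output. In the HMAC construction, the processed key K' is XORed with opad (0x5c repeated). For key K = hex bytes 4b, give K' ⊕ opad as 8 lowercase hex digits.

175c5c5c

Key hex bytes 4b is 1 byte ≤ B = 4; zero-pad to 4 bytes: K' = 4b 00 00 00.
XOR each byte with 0x5c: 4b⊕5c=17, 00⊕5c=5c, 00⊕5c=5c, 00⊕5c=5c.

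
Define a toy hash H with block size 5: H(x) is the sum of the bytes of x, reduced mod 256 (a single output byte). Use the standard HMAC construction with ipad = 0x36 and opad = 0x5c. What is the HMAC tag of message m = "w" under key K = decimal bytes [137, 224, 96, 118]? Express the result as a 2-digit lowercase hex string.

2b

Key decimal bytes [137, 224, 96, 118] = 89 e0 60 76 is 4 bytes ≤ B = 5; zero-pad to 5 bytes: K' = 89 e0 60 76 00.
K' ⊕ ipad = bf d6 56 40 36.  K' ⊕ opad = d5 bc 3c 2a 5c.
Inner input = (K'⊕ipad) ∥ m = bf d6 56 40 36 ∥ 77.
Inner hash: sum = 191+214+86+64+54+119 = 728; mod 256 = 216 → d8.
Outer input = (K'⊕opad) ∥ inner = d5 bc 3c 2a 5c ∥ d8.
Outer hash (tag): sum = 213+188+60+42+92+216 = 811; mod 256 = 43 → 2b.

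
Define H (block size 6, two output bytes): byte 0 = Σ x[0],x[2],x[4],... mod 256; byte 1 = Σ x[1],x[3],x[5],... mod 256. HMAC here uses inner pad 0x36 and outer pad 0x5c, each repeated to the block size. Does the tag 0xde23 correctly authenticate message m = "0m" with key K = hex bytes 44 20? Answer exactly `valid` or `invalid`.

Key hex bytes 44 20 is 2 bytes ≤ B = 6; zero-pad to 6 bytes: K' = 44 20 00 00 00 00.
K' ⊕ ipad = 72 16 36 36 36 36; K' ⊕ opad = 18 7c 5c 5c 5c 5c.
Inner hash: even-index sum = 270 mod 256 = 14; odd-index sum = 239 mod 256 = 239 → 0e ef.
Outer hash (recomputed tag): even-index sum = 222 mod 256 = 222; odd-index sum = 547 mod 256 = 35 → de 23.
Recomputed tag = de23; claimed = de23 → match.

valid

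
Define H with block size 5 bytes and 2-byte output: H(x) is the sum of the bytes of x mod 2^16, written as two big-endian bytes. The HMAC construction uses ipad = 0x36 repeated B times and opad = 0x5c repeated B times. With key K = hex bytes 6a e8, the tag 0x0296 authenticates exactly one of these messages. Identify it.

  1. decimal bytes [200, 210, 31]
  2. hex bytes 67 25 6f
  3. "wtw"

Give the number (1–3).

Key hex bytes 6a e8 is 2 bytes ≤ B = 5; zero-pad to 5 bytes: K' = 6a e8 00 00 00.
K' ⊕ ipad = 5c de 36 36 36; K' ⊕ opad = 36 b4 5c 5c 5c.
m1: inner = H(5c de 36 36 36 c8 d2 1f) = 03 95; tag = H(36 b4 5c 5c 5c 03 95) = 0296 ← matches
m2: inner = H(5c de 36 36 36 67 25 6f) = 02 d7; tag = H(36 b4 5c 5c 5c 02 d7) = 02d7
m3: inner = H(5c de 36 36 36 77 74 77) = 03 3e; tag = H(36 b4 5c 5c 5c 03 3e) = 023f

1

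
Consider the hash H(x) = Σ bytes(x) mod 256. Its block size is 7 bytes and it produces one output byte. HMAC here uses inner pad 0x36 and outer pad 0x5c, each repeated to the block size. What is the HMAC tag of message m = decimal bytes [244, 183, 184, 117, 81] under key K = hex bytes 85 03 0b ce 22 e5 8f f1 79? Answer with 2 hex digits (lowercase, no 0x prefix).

Key hex bytes 85 03 0b ce 22 e5 8f f1 79 is 9 bytes > B = 7, so hash it first: H(key) = 61, then zero-pad to 7 bytes: K' = 61 00 00 00 00 00 00.
K' ⊕ ipad = 57 36 36 36 36 36 36.  K' ⊕ opad = 3d 5c 5c 5c 5c 5c 5c.
Inner input = (K'⊕ipad) ∥ m = 57 36 36 36 36 36 36 ∥ f4 b7 b8 75 51.
Inner hash: sum = 87+54+54+54+54+54+54+244+183+184+117+81 = 1220; mod 256 = 196 → c4.
Outer input = (K'⊕opad) ∥ inner = 3d 5c 5c 5c 5c 5c 5c ∥ c4.
Outer hash (tag): sum = 61+92+92+92+92+92+92+196 = 809; mod 256 = 41 → 29.

29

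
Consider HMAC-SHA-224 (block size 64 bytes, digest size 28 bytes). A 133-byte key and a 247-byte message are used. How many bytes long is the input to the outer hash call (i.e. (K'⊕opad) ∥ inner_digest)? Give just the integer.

92

Key is 133 > 64 bytes, so it is hashed to 28 bytes then zero-padded to 64: |K'| = 64.
Outer input = (K'⊕opad) ∥ H(inner) → 64 + 28 = 92 bytes.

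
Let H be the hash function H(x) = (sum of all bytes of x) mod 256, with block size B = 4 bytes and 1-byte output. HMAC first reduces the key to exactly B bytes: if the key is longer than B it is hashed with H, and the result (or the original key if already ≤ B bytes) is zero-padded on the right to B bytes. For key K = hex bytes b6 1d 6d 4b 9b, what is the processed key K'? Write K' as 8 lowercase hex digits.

26000000

|K| = 5 > B = 4, so first hash the key.
H(K): sum = 182+29+109+75+155 = 550; mod 256 = 38 → 26.
Zero-pad H(K) = 26 to 4 bytes: K' = 26 00 00 00.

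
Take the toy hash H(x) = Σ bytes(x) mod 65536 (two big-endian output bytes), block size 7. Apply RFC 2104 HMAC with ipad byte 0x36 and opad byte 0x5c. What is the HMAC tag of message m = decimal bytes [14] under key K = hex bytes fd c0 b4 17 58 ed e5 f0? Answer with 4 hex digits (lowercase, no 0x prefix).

0407

Key hex bytes fd c0 b4 17 58 ed e5 f0 is 8 bytes > B = 7, so hash it first: H(key) = 05 a2, then zero-pad to 7 bytes: K' = 05 a2 00 00 00 00 00.
K' ⊕ ipad = 33 94 36 36 36 36 36.  K' ⊕ opad = 59 fe 5c 5c 5c 5c 5c.
Inner input = (K'⊕ipad) ∥ m = 33 94 36 36 36 36 36 ∥ 0e.
Inner hash: sum = 51+148+54+54+54+54+54+14 = 483 → 01 e3.
Outer input = (K'⊕opad) ∥ inner = 59 fe 5c 5c 5c 5c 5c ∥ 01 e3.
Outer hash (tag): sum = 89+254+92+92+92+92+92+1+227 = 1031 → 04 07.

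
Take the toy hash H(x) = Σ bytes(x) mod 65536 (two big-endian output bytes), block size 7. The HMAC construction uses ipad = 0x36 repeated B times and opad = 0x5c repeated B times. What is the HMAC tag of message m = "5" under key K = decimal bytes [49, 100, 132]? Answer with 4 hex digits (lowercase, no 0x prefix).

0307

Key decimal bytes [49, 100, 132] = 31 64 84 is 3 bytes ≤ B = 7; zero-pad to 7 bytes: K' = 31 64 84 00 00 00 00.
K' ⊕ ipad = 07 52 b2 36 36 36 36.  K' ⊕ opad = 6d 38 d8 5c 5c 5c 5c.
Inner input = (K'⊕ipad) ∥ m = 07 52 b2 36 36 36 36 ∥ 35.
Inner hash: sum = 7+82+178+54+54+54+54+53 = 536 → 02 18.
Outer input = (K'⊕opad) ∥ inner = 6d 38 d8 5c 5c 5c 5c ∥ 02 18.
Outer hash (tag): sum = 109+56+216+92+92+92+92+2+24 = 775 → 03 07.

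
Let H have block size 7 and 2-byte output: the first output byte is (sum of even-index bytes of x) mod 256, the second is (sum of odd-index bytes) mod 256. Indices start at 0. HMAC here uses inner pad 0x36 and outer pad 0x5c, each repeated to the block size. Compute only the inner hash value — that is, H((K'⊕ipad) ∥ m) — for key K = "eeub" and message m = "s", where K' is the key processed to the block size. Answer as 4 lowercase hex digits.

0250

Key "eeub" = 65 65 75 62 is 4 bytes ≤ B = 7; zero-pad to 7 bytes: K' = 65 65 75 62 00 00 00.
K' ⊕ ipad = 53 53 43 54 36 36 36.
Inner input = 53 53 43 54 36 36 36 ∥ 73.
Inner hash: even-index sum = 258 mod 256 = 2; odd-index sum = 336 mod 256 = 80 → 02 50.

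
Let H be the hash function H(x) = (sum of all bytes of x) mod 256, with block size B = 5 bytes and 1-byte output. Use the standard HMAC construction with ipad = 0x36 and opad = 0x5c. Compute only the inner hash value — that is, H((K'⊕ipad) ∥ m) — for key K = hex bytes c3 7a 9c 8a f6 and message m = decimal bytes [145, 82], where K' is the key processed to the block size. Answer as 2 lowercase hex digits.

4a

Key hex bytes c3 7a 9c 8a f6 is exactly B = 5 bytes: K' = c3 7a 9c 8a f6.
K' ⊕ ipad = f5 4c aa bc c0.
Inner input = f5 4c aa bc c0 ∥ 91 52.
Inner hash: sum = 245+76+170+188+192+145+82 = 1098; mod 256 = 74 → 4a.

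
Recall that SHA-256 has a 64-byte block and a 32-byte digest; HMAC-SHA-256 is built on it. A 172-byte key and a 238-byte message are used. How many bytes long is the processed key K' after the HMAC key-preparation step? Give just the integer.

Key is 172 > 64 bytes, so it is hashed to 32 bytes then zero-padded to 64: |K'| = 64.

64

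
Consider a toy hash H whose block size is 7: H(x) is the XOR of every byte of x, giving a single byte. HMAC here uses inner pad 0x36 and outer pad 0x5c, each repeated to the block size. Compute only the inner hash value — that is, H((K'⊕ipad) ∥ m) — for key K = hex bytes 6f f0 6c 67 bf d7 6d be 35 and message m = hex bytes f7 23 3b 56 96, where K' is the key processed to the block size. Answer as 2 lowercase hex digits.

03

Key hex bytes 6f f0 6c 67 bf d7 6d be 35 is 9 bytes > B = 7, so hash it first: H(key) = 1a, then zero-pad to 7 bytes: K' = 1a 00 00 00 00 00 00.
K' ⊕ ipad = 2c 36 36 36 36 36 36.
Inner input = 2c 36 36 36 36 36 36 ∥ f7 23 3b 56 96.
Inner hash: XOR 2c⊕36⊕36⊕36⊕36⊕36⊕36⊕f7⊕23⊕3b⊕56⊕96 = 03.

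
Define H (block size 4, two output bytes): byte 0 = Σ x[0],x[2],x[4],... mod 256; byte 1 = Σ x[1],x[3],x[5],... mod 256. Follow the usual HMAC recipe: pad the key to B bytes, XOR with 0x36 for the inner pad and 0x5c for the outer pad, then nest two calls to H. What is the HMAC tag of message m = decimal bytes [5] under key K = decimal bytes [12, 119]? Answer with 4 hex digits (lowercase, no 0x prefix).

Key decimal bytes [12, 119] = 0c 77 is 2 bytes ≤ B = 4; zero-pad to 4 bytes: K' = 0c 77 00 00.
K' ⊕ ipad = 3a 41 36 36.  K' ⊕ opad = 50 2b 5c 5c.
Inner input = (K'⊕ipad) ∥ m = 3a 41 36 36 ∥ 05.
Inner hash: even-index sum = 117 mod 256 = 117; odd-index sum = 119 mod 256 = 119 → 75 77.
Outer input = (K'⊕opad) ∥ inner = 50 2b 5c 5c ∥ 75 77.
Outer hash (tag): even-index sum = 289 mod 256 = 33; odd-index sum = 254 mod 256 = 254 → 21 fe.

21fe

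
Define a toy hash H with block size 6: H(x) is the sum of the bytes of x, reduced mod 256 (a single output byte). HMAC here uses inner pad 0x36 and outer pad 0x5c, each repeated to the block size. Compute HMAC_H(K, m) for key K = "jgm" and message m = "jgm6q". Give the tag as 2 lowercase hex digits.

45

Key "jgm" = 6a 67 6d is 3 bytes ≤ B = 6; zero-pad to 6 bytes: K' = 6a 67 6d 00 00 00.
K' ⊕ ipad = 5c 51 5b 36 36 36.  K' ⊕ opad = 36 3b 31 5c 5c 5c.
Inner input = (K'⊕ipad) ∥ m = 5c 51 5b 36 36 36 ∥ 6a 67 6d 36 71.
Inner hash: sum = 92+81+91+54+54+54+106+103+109+54+113 = 911; mod 256 = 143 → 8f.
Outer input = (K'⊕opad) ∥ inner = 36 3b 31 5c 5c 5c ∥ 8f.
Outer hash (tag): sum = 54+59+49+92+92+92+143 = 581; mod 256 = 69 → 45.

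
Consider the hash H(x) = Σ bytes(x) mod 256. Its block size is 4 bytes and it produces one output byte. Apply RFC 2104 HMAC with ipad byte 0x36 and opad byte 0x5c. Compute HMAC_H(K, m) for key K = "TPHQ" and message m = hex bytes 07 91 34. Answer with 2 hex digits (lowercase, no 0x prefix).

ae

Key "TPHQ" = 54 50 48 51 is exactly B = 4 bytes: K' = 54 50 48 51.
K' ⊕ ipad = 62 66 7e 67.  K' ⊕ opad = 08 0c 14 0d.
Inner input = (K'⊕ipad) ∥ m = 62 66 7e 67 ∥ 07 91 34.
Inner hash: sum = 98+102+126+103+7+145+52 = 633; mod 256 = 121 → 79.
Outer input = (K'⊕opad) ∥ inner = 08 0c 14 0d ∥ 79.
Outer hash (tag): sum = 8+12+20+13+121 = 174 → ae.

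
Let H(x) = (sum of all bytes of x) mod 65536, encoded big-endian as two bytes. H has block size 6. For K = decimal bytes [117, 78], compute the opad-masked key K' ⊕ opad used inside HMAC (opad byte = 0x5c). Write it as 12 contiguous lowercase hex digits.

29125c5c5c5c

Key decimal bytes [117, 78] = 75 4e is 2 bytes ≤ B = 6; zero-pad to 6 bytes: K' = 75 4e 00 00 00 00.
XOR each byte with 0x5c: 75⊕5c=29, 4e⊕5c=12, 00⊕5c=5c, 00⊕5c=5c, 00⊕5c=5c, 00⊕5c=5c.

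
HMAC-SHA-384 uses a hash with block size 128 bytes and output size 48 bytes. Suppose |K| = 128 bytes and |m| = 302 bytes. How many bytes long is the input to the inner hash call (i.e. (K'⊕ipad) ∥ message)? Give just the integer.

430

Key is 128 ≤ 128 bytes, zero-padded: |K'| = 128.
Inner input = (K'⊕ipad) ∥ m → 128 + 302 = 430 bytes.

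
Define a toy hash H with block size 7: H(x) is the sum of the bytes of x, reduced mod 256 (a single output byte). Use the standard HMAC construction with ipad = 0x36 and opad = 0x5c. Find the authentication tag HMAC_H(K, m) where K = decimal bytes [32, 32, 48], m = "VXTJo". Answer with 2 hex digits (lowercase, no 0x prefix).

Key decimal bytes [32, 32, 48] = 20 20 30 is 3 bytes ≤ B = 7; zero-pad to 7 bytes: K' = 20 20 30 00 00 00 00.
K' ⊕ ipad = 16 16 06 36 36 36 36.  K' ⊕ opad = 7c 7c 6c 5c 5c 5c 5c.
Inner input = (K'⊕ipad) ∥ m = 16 16 06 36 36 36 36 ∥ 56 58 54 4a 6f.
Inner hash: sum = 22+22+6+54+54+54+54+86+88+84+74+111 = 709; mod 256 = 197 → c5.
Outer input = (K'⊕opad) ∥ inner = 7c 7c 6c 5c 5c 5c 5c ∥ c5.
Outer hash (tag): sum = 124+124+108+92+92+92+92+197 = 921; mod 256 = 153 → 99.

99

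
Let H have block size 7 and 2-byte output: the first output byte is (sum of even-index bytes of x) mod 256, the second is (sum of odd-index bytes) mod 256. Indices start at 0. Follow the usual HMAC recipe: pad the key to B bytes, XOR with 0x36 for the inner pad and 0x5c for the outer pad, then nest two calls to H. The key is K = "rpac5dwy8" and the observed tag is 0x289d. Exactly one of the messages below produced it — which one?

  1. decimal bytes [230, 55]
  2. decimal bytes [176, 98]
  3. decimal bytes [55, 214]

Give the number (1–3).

3

Key "rpac5dwy8" = 72 70 61 63 35 64 77 79 38 is 9 bytes > B = 7, so hash it first: H(key) = b7 b0, then zero-pad to 7 bytes: K' = b7 b0 00 00 00 00 00.
K' ⊕ ipad = 81 86 36 36 36 36 36; K' ⊕ opad = eb ec 5c 5c 5c 5c 5c.
m1: inner = H(81 86 36 36 36 36 36 e6 37) = 5a d8; tag = H(eb ec 5c 5c 5c 5c 5c 5a d8) = d7fe
m2: inner = H(81 86 36 36 36 36 36 b0 62) = 85 a2; tag = H(eb ec 5c 5c 5c 5c 5c 85 a2) = a129
m3: inner = H(81 86 36 36 36 36 36 37 d6) = f9 29; tag = H(eb ec 5c 5c 5c 5c 5c f9 29) = 289d ← matches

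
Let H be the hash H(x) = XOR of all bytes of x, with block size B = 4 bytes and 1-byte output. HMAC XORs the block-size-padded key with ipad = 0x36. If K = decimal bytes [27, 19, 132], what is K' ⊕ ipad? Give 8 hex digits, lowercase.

2d25b236

Key decimal bytes [27, 19, 132] = 1b 13 84 is 3 bytes ≤ B = 4; zero-pad to 4 bytes: K' = 1b 13 84 00.
XOR each byte with 0x36: 1b⊕36=2d, 13⊕36=25, 84⊕36=b2, 00⊕36=36.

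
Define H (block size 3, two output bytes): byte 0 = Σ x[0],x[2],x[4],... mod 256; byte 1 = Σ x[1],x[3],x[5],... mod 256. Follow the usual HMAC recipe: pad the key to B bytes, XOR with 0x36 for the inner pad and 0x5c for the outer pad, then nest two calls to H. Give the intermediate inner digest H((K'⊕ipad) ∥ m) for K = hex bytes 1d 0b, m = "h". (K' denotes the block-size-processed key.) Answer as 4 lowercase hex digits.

61a5

Key hex bytes 1d 0b is 2 bytes ≤ B = 3; zero-pad to 3 bytes: K' = 1d 0b 00.
K' ⊕ ipad = 2b 3d 36.
Inner input = 2b 3d 36 ∥ 68.
Inner hash: even-index sum = 97 mod 256 = 97; odd-index sum = 165 mod 256 = 165 → 61 a5.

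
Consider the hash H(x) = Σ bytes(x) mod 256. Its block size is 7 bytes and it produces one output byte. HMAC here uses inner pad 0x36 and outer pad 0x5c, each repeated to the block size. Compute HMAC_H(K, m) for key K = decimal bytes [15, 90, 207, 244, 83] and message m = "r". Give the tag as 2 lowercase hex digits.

Key decimal bytes [15, 90, 207, 244, 83] = 0f 5a cf f4 53 is 5 bytes ≤ B = 7; zero-pad to 7 bytes: K' = 0f 5a cf f4 53 00 00.
K' ⊕ ipad = 39 6c f9 c2 65 36 36.  K' ⊕ opad = 53 06 93 a8 0f 5c 5c.
Inner input = (K'⊕ipad) ∥ m = 39 6c f9 c2 65 36 36 ∥ 72.
Inner hash: sum = 57+108+249+194+101+54+54+114 = 931; mod 256 = 163 → a3.
Outer input = (K'⊕opad) ∥ inner = 53 06 93 a8 0f 5c 5c ∥ a3.
Outer hash (tag): sum = 83+6+147+168+15+92+92+163 = 766; mod 256 = 254 → fe.

fe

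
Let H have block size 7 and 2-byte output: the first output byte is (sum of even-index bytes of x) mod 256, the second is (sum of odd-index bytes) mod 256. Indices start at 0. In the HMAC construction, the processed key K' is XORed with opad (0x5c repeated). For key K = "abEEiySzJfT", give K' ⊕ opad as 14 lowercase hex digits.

5c5c5c5c5c5c5c

Key "abEEiySzJfT" = 61 62 45 45 69 79 53 7a 4a 66 54 is 11 bytes > B = 7, so hash it first: H(key) = 00 00, then zero-pad to 7 bytes: K' = 00 00 00 00 00 00 00.
XOR each byte with 0x5c: 00⊕5c=5c, 00⊕5c=5c, 00⊕5c=5c, 00⊕5c=5c, 00⊕5c=5c, 00⊕5c=5c, 00⊕5c=5c.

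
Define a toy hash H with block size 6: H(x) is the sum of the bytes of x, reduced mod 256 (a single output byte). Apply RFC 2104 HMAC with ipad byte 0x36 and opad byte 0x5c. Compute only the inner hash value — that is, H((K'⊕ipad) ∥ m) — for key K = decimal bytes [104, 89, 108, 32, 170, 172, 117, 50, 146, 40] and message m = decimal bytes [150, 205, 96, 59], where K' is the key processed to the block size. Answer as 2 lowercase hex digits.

3e

Key decimal bytes [104, 89, 108, 32, 170, 172, 117, 50, 146, 40] = 68 59 6c 20 aa ac 75 32 92 28 is 10 bytes > B = 6, so hash it first: H(key) = 04, then zero-pad to 6 bytes: K' = 04 00 00 00 00 00.
K' ⊕ ipad = 32 36 36 36 36 36.
Inner input = 32 36 36 36 36 36 ∥ 96 cd 60 3b.
Inner hash: sum = 50+54+54+54+54+54+150+205+96+59 = 830; mod 256 = 62 → 3e.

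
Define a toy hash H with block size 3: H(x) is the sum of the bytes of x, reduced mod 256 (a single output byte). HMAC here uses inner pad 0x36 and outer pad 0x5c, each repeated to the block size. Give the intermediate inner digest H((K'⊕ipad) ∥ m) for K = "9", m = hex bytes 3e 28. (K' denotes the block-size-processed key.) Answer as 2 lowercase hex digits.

Key "9" = 39 is 1 byte ≤ B = 3; zero-pad to 3 bytes: K' = 39 00 00.
K' ⊕ ipad = 0f 36 36.
Inner input = 0f 36 36 ∥ 3e 28.
Inner hash: sum = 15+54+54+62+40 = 225 → e1.

e1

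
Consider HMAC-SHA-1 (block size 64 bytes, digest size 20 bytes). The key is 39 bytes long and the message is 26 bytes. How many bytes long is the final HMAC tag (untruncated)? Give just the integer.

20

The tag is one SHA-1 digest: 20 bytes.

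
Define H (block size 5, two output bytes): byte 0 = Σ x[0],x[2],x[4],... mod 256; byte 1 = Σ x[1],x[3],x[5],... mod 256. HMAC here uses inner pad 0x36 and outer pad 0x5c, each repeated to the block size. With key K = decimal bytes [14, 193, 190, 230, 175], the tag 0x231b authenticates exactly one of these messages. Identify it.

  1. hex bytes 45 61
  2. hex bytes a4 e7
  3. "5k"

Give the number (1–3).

3

Key decimal bytes [14, 193, 190, 230, 175] = 0e c1 be e6 af is exactly B = 5 bytes: K' = 0e c1 be e6 af.
K' ⊕ ipad = 38 f7 88 d0 99; K' ⊕ opad = 52 9d e2 ba f3.
m1: inner = H(38 f7 88 d0 99 45 61) = ba 0c; tag = H(52 9d e2 ba f3 ba 0c) = 3311
m2: inner = H(38 f7 88 d0 99 a4 e7) = 40 6b; tag = H(52 9d e2 ba f3 40 6b) = 9297
m3: inner = H(38 f7 88 d0 99 35 6b) = c4 fc; tag = H(52 9d e2 ba f3 c4 fc) = 231b ← matches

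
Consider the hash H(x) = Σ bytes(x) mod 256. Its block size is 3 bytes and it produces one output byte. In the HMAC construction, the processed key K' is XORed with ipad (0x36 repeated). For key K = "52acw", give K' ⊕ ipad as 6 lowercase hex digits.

Key "52acw" = 35 32 61 63 77 is 5 bytes > B = 3, so hash it first: H(key) = a2, then zero-pad to 3 bytes: K' = a2 00 00.
XOR each byte with 0x36: a2⊕36=94, 00⊕36=36, 00⊕36=36.

943636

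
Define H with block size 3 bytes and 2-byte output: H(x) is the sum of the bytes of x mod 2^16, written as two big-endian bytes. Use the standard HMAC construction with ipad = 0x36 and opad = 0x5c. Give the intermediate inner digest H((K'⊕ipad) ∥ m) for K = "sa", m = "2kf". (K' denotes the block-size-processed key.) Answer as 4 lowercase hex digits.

Key "sa" = 73 61 is 2 bytes ≤ B = 3; zero-pad to 3 bytes: K' = 73 61 00.
K' ⊕ ipad = 45 57 36.
Inner input = 45 57 36 ∥ 32 6b 66.
Inner hash: sum = 69+87+54+50+107+102 = 469 → 01 d5.

01d5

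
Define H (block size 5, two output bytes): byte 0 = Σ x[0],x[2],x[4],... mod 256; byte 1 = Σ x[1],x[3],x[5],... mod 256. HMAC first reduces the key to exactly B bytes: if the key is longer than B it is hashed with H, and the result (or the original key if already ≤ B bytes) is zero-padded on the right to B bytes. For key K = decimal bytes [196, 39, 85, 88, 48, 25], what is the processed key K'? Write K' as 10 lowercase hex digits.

4998000000

|K| = 6 > B = 5, so first hash the key.
H(K): even-index sum = 329 mod 256 = 73; odd-index sum = 152 mod 256 = 152 → 49 98.
Zero-pad H(K) = 49 98 to 5 bytes: K' = 49 98 00 00 00.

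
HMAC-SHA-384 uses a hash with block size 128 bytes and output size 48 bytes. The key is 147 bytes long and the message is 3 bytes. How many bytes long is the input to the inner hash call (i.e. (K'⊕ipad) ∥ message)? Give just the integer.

Key is 147 > 128 bytes, so it is hashed to 48 bytes then zero-padded to 128: |K'| = 128.
Inner input = (K'⊕ipad) ∥ m → 128 + 3 = 131 bytes.

131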